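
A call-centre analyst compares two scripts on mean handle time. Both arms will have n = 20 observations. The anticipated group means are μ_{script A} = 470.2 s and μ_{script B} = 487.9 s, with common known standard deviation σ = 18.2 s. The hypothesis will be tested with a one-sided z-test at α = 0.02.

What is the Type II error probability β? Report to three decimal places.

β ≈ 0.153

Standardized effect: d = |μ_{script A} − μ_{script B}| / σ = |470.2 − 487.9| / 18.2 = 0.9725
Noncentrality parameter: δ = d·√(n/2) = 0.9725 × √(20/2) = 3.0754
Critical value for a one-sided test at α = 0.02: z_α = 2.054.
Power = P(Z > 2.054 − δ) = Φ(1.022) = 0.8465.
Type II error: β = 1 − power = 1 − 0.8465 = 0.1535.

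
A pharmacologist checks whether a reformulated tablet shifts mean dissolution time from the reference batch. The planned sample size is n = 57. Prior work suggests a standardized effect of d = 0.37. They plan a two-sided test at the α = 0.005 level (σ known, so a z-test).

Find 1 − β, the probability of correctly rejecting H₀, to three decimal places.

Noncentrality parameter: δ = d·√n = 0.37 × √57 = 2.7934
Two-sided α = 0.005 → critical value z_{0.0025} = 2.807.
Power = Φ(δ − 2.807) + Φ(−δ − 2.807) = Φ(-0.014) + Φ(-5.600) = 0.4946 + 0.0000 = 0.4946.

Power ≈ 0.495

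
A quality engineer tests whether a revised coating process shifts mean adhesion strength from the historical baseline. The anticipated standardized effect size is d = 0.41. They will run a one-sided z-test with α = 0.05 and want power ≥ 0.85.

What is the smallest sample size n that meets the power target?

n = 43

For power 0.85 need Φ(δ − z_{0.05}) = 0.85, so δ = z_{0.05} + z_{0.15} = 1.645 + 1.036 = 2.681.
δ = d·√n ⇒ n = (δ/d)² = (2.681 / 0.41)² = 42.77.
Round up to the next whole unit.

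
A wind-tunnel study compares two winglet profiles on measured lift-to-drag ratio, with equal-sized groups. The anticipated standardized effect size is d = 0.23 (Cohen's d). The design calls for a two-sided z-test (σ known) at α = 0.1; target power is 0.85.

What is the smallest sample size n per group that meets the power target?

n = 272 per group

For power 0.85 need Φ(δ − z_{0.05}) = 0.85, so δ = z_{0.05} + z_{0.15} = 1.645 + 1.036 = 2.681.
(For δ > 0 the lower-tail rejection region contributes negligibly to power, so the one-term inversion is standard.)
δ = d·√(n/2) ⇒ n = 2(δ/d)² = 2 × (2.681 / 0.23)² = 271.81.
Round up to the next whole unit.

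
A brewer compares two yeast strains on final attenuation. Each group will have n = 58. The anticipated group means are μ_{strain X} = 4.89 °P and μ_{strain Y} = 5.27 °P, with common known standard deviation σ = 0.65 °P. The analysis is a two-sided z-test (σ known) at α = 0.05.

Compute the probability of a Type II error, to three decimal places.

β ≈ 0.117

Standardized effect: d = |μ_{strain X} − μ_{strain Y}| / σ = |4.89 − 5.27| / 0.65 = 0.5846
Noncentrality parameter: δ = d·√(n/2) = 0.5846 × √(58/2) = 3.1483
Two-sided α = 0.05 → critical value z_{0.025} = 1.960.
Power = Φ(δ − 1.960) + Φ(−δ − 1.960) = Φ(1.188) + Φ(-5.108) = 0.8826 + 0.0000 = 0.8826.
Type II error: β = 1 − power = 1 − 0.8826 = 0.1174.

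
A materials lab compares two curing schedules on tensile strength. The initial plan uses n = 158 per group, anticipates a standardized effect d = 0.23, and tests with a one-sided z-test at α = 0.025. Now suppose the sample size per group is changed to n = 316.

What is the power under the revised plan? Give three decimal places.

With n = 316 per group: δ = d·√(n/2) = 0.23 × √(316/2) = 2.8911. Critical value z_{0.025} = 1.960.
Revised power = P(Z > 1.960 − δ) = Φ(0.931) = 0.8241.

Power ≈ 0.824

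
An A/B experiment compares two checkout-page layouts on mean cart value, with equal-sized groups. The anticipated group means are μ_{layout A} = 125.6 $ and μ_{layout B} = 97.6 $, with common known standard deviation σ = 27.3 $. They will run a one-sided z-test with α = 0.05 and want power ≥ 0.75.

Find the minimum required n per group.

Standardized effect: d = |μ_{layout A} − μ_{layout B}| / σ = |125.6 − 97.6| / 27.3 = 1.0256
For power 0.75 need Φ(δ − z_{0.05}) = 0.75, so δ = z_{0.05} + z_{0.25} = 1.645 + 0.674 = 2.319.
δ = d·√(n/2) ⇒ n = 2(δ/d)² = 2 × (2.319 / 1.0256)² = 10.23.
Rounding up, n = 11 per group.

n = 11 per group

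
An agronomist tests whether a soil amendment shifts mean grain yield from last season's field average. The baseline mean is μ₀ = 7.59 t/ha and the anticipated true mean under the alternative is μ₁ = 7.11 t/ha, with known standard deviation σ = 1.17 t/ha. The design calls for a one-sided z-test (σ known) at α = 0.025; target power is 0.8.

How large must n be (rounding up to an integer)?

Standardized effect: d = |μ₁ − μ₀| / σ = |7.11 − 7.59| / 1.17 = 0.4103
For power 0.8 need Φ(δ − z_{0.025}) = 0.8, so δ = z_{0.025} + z_{0.20} = 1.960 + 0.842 = 2.802.
δ = d·√n ⇒ n = (δ/d)² = (2.802 / 0.4103)² = 46.63.
Rounding up, n = 47.

n = 47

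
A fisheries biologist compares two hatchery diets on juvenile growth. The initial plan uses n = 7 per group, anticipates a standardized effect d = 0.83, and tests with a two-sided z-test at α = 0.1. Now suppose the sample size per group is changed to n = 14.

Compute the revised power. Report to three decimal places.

Power ≈ 0.709

With n = 14 per group: δ = d·√(n/2) = 0.83 × √(14/2) = 2.1960. Critical value z_{0.05} = 1.645.
Revised power = Φ(δ − 1.645) + Φ(−δ − 1.645) = Φ(0.551) + Φ(-3.841) = 0.7092 + 0.0001 = 0.7093.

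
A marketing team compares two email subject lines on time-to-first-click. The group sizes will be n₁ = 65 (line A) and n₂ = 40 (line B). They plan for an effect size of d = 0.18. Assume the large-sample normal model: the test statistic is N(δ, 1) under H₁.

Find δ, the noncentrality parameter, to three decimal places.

δ ≈ 0.896

The noncentrality parameter scales effect size by the design's sample-size factor: δ = d / √(1/n₁ + 1/n₂) = 0.18 / √(1/65 + 1/40) = 0.8957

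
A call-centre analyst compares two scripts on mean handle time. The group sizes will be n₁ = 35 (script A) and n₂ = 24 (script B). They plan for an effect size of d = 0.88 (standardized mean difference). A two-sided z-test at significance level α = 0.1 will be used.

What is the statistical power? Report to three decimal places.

Power ≈ 0.953

Noncentrality parameter: δ = d / √(1/n₁ + 1/n₂) = 0.88 / √(1/35 + 1/24) = 3.3204
Critical value for a two-sided test at α = 0.1: z_{α/2} = 1.645.
Power = Φ(δ − 1.645) + Φ(−δ − 1.645) = Φ(1.676) + Φ(-4.965) = 0.9531 + 0.0000 = 0.9531.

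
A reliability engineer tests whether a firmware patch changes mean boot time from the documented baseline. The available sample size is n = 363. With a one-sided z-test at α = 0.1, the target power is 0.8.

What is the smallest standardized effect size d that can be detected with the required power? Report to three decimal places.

Need Φ(δ − 1.282) = 0.8, so δ = 1.282 + 0.842 = 2.123.
δ = d·√n ⇒ d = δ/√n = 2.123/√363 = 0.1114.

d ≈ 0.111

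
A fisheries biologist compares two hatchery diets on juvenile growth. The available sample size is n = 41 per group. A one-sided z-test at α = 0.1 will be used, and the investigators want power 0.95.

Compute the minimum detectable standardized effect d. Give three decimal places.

Need Φ(δ − 1.282) = 0.95, so δ = 1.282 + 1.645 = 2.926.
δ = d·√(n/2) ⇒ d = δ/√(n/2) = 2.926/√(41/2) = 0.6463.

d ≈ 0.646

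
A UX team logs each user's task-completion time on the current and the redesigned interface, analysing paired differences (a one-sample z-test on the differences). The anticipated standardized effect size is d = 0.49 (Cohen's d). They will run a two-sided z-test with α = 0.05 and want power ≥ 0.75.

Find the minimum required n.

For power 0.75 need Φ(δ − z_{0.025}) = 0.75, so δ = z_{0.025} + z_{0.25} = 1.960 + 0.674 = 2.634.
(For δ > 0 the lower-tail rejection region contributes negligibly to power, so the one-term inversion is standard.)
δ = d·√n ⇒ n = (δ/d)² = (2.634 / 0.49)² = 28.91.
Rounding up, n = 29.

n = 29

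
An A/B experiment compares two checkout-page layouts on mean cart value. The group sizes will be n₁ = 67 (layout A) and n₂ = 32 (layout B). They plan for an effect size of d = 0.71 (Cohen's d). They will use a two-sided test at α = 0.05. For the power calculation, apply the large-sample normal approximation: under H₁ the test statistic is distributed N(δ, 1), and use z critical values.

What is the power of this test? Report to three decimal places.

Power ≈ 0.911

Noncentrality parameter: δ = d / √(1/n₁ + 1/n₂) = 0.71 / √(1/67 + 1/32) = 3.3041
Critical value for a two-sided test at α = 0.05: z_{α/2} = 1.960.
Power = Φ(δ − 1.960) + Φ(−δ − 1.960) = Φ(1.344) + Φ(-5.264) = 0.9105 + 0.0000 = 0.9105.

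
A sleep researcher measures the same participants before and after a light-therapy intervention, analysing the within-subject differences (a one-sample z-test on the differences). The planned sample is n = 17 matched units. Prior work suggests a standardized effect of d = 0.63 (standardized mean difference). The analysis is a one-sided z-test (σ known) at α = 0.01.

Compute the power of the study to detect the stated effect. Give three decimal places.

Power ≈ 0.607

Noncentrality parameter: δ = d·√n = 0.63 × √17 = 2.5976
Critical value for a one-sided test at α = 0.01: z_α = 2.326.
Power = P(Z > 2.326 − δ) = Φ(0.271) = 0.6069.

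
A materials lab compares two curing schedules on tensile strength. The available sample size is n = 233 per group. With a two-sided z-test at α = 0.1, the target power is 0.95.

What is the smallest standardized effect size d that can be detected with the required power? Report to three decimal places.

d ≈ 0.305

Need Φ(δ − 1.645) = 0.95, so δ = 1.645 + 1.645 = 3.290.
(Lower-tail contribution to power is negligible for δ > 0.)
δ = d·√(n/2) ⇒ d = δ/√(n/2) = 3.290/√(233/2) = 0.3048.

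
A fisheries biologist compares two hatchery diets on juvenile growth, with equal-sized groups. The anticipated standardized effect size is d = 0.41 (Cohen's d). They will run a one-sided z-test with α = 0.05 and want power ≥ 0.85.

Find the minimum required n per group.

n = 86 per group

For power 0.85 need Φ(δ − z_{0.05}) = 0.85, so δ = z_{0.05} + z_{0.15} = 1.645 + 1.036 = 2.681.
δ = d·√(n/2) ⇒ n = 2(δ/d)² = 2 × (2.681 / 0.41)² = 85.54.
Rounding up, n = 86 per group.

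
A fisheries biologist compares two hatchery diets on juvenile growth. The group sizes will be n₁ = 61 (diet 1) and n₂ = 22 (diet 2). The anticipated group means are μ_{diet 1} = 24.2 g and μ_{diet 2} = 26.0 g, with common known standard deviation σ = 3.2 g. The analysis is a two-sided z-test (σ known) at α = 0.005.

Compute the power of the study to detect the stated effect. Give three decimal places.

Power ≈ 0.293

Standardized effect: d = |μ_{diet 1} − μ_{diet 2}| / σ = |24.2 − 26.0| / 3.2 = 0.5625
Noncentrality parameter: δ = d / √(1/n₁ + 1/n₂) = 0.5625 / √(1/61 + 1/22) = 2.2618
Two-sided α = 0.005 → critical value z_{0.0025} = 2.807.
Power = Φ(δ − 2.807) + Φ(−δ − 2.807) = Φ(-0.545) + Φ(-5.069) = 0.2928 + 0.0000 = 0.2928.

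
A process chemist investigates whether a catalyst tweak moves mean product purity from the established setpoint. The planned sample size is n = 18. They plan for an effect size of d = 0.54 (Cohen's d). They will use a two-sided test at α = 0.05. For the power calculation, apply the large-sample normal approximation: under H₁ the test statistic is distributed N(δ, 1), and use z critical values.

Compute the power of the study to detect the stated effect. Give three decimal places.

Noncentrality parameter: δ = d·√n = 0.54 × √18 = 2.2910
Two-sided α = 0.05 → critical value z_{0.025} = 1.960.
Power = Φ(δ − 1.960) + Φ(−δ − 1.960) = Φ(0.331) + Φ(-4.251) = 0.6297 + 0.0000 = 0.6297.

Power ≈ 0.630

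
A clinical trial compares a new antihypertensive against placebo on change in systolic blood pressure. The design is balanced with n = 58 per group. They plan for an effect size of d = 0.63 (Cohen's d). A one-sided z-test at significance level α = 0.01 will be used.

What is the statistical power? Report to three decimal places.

Power ≈ 0.857

Noncentrality parameter: δ = d·√(n/2) = 0.63 × √(58/2) = 3.3927
Critical value for a one-sided test at α = 0.01: z_α = 2.326.
Power = Φ(δ − 2.326) = Φ(1.066) = 0.8569.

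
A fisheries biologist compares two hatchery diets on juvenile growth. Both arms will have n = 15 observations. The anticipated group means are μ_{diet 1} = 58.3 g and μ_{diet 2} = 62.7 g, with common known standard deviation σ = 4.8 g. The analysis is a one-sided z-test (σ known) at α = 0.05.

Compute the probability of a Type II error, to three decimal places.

β ≈ 0.193

Standardized effect: d = |μ_{diet 1} − μ_{diet 2}| / σ = |58.3 − 62.7| / 4.8 = 0.9167
Noncentrality parameter: δ = d·√(n/2) = 0.9167 × √(15/2) = 2.5104
One-sided α = 0.05 → critical value z_{0.05} = 1.645.
Power = P(Z > 1.645 − δ) = Φ(0.866) = 0.8066.
Type II error: β = 1 − power = 1 − 0.8066 = 0.1934.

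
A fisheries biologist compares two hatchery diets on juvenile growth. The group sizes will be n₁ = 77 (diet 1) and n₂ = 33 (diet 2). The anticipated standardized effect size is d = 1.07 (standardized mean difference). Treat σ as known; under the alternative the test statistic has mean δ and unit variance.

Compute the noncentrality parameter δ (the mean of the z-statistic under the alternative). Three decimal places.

δ ≈ 5.143

The noncentrality parameter scales effect size by the design's sample-size factor: δ = d / √(1/n₁ + 1/n₂) = 1.07 / √(1/77 + 1/33) = 5.1427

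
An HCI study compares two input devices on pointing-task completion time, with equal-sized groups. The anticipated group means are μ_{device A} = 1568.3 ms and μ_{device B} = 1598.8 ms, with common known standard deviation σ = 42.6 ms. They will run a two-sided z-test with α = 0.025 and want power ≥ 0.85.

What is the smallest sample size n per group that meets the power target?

n = 42 per group

Standardized effect: d = |μ_{device A} − μ_{device B}| / σ = |1568.3 − 1598.8| / 42.6 = 0.7160
For power 0.85 need Φ(δ − z_{0.0125}) = 0.85, so δ = z_{0.0125} + z_{0.15} = 2.241 + 1.036 = 3.278.
(The Φ(−δ − z_{α/2}) term is vanishingly small for δ > 0 and is dropped in the standard sample-size formula.)
δ = d·√(n/2) ⇒ n = 2(δ/d)² = 2 × (3.278 / 0.7160)² = 41.92.
Rounding up, n = 42 per group.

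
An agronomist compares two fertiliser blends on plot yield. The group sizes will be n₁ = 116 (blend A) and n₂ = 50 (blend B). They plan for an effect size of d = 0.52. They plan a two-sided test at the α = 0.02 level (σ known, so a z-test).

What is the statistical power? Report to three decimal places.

Power ≈ 0.773

Noncentrality parameter: δ = d / √(1/n₁ + 1/n₂) = 0.52 / √(1/116 + 1/50) = 3.0737
Two-sided α = 0.02 → critical value z_{0.01} = 2.326.
Power = Φ(δ − 2.326) + Φ(−δ − 2.326) = Φ(0.747) + Φ(-5.400) = 0.7726 + 0.0000 = 0.7726.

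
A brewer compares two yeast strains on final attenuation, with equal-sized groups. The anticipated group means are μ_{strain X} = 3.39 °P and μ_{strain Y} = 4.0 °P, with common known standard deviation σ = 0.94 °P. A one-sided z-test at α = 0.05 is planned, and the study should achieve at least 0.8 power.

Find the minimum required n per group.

n = 30 per group

Standardized effect: d = |μ_{strain X} − μ_{strain Y}| / σ = |3.39 − 4.0| / 0.94 = 0.6489
For power 0.8 need Φ(δ − z_{0.05}) = 0.8, so δ = z_{0.05} + z_{0.20} = 1.645 + 0.842 = 2.486.
δ = d·√(n/2) ⇒ n = 2(δ/d)² = 2 × (2.486 / 0.6489)² = 29.36.
Round up to the next whole unit.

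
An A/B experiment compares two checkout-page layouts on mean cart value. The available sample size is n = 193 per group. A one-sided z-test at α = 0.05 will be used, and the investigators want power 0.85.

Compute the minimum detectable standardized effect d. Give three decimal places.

Required noncentrality: δ = z_{0.05} + z_{0.15} = 1.645 + 1.036 = 2.681.
δ = d·√(n/2) ⇒ d = δ/√(n/2) = 2.681/√(193/2) = 0.2729.

d ≈ 0.273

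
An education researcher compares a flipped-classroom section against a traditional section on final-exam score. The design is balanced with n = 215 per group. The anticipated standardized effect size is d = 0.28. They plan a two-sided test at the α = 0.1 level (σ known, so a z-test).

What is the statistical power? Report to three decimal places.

Power ≈ 0.896

Noncentrality parameter: δ = d·√(n/2) = 0.28 × √(215/2) = 2.9031
Critical value for a two-sided test at α = 0.1: z_{α/2} = 1.645.
Power = Φ(δ − 1.645) + Φ(−δ − 1.645) = Φ(1.258) + Φ(-4.548) = 0.8958 + 0.0000 = 0.8959.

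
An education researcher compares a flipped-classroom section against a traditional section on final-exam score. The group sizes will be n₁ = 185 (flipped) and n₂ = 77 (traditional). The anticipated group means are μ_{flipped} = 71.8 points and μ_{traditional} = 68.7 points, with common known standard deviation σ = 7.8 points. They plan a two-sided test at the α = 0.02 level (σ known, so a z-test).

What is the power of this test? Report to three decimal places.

Standardized effect: d = |μ_{flipped} − μ_{traditional}| / σ = |71.8 − 68.7| / 7.8 = 0.3974
Noncentrality parameter: δ = d / √(1/n₁ + 1/n₂) = 0.3974 / √(1/185 + 1/77) = 2.9305
Critical value for a two-sided test at α = 0.02: z_{α/2} = 2.326.
Power = Φ(δ − 2.326) + Φ(−δ − 2.326) = Φ(0.604) + Φ(-5.257) = 0.7271 + 0.0000 = 0.7271.

Power ≈ 0.727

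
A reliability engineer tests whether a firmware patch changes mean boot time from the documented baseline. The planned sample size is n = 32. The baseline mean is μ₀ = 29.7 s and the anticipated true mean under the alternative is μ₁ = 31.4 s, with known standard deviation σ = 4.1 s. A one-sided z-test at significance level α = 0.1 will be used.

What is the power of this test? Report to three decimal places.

Power ≈ 0.856

Standardized effect: d = |μ₁ − μ₀| / σ = |31.4 − 29.7| / 4.1 = 0.4146
Noncentrality parameter: δ = d·√n = 0.4146 × √32 = 2.3455
One-sided α = 0.1 → critical value z_{0.1} = 1.282.
Power = Φ(δ − 1.282) = Φ(1.064) = 0.8563.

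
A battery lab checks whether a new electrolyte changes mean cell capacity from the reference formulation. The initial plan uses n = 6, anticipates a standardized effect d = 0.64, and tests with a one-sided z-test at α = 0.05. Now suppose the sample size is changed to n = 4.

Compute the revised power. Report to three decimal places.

With n = 4: δ = d·√n = 0.64 × √4 = 1.2800. Critical value z_{0.05} = 1.645.
Revised power = Φ(δ − 1.645) = Φ(-0.365) = 0.3576.

Power ≈ 0.358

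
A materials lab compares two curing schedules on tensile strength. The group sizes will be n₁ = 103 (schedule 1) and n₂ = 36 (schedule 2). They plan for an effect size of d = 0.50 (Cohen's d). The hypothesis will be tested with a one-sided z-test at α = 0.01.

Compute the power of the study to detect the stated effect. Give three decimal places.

Noncentrality parameter: δ = d / √(1/n₁ + 1/n₂) = 0.50 / √(1/103 + 1/36) = 2.5825
Critical value for a one-sided test at α = 0.01: z_α = 2.326.
Power = Φ(δ − 2.326) = Φ(0.256) = 0.6011.

Power ≈ 0.601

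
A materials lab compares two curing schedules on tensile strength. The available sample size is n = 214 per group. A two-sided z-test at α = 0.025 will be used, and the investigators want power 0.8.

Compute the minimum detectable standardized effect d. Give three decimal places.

Need Φ(δ − 2.241) = 0.8, so δ = 2.241 + 0.842 = 3.083.
(The second rejection-region term Φ(−δ − z_{α/2}) is negligible and dropped.)
δ = d·√(n/2) ⇒ d = δ/√(n/2) = 3.083/√(214/2) = 0.2980.

d ≈ 0.298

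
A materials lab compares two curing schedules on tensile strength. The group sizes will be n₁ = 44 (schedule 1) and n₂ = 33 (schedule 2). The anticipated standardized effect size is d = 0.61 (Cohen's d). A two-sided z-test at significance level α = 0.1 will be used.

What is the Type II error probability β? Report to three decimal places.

Noncentrality parameter: δ = d / √(1/n₁ + 1/n₂) = 0.61 / √(1/44 + 1/33) = 2.6489
Two-sided α = 0.1 → critical value z_{0.05} = 1.645.
Power = Φ(δ − 1.645) + Φ(−δ − 1.645) = Φ(1.004) + Φ(-4.294) = 0.8423 + 0.0000 = 0.8423.
Type II error: β = 1 − power = 1 − 0.8423 = 0.1577.

β ≈ 0.158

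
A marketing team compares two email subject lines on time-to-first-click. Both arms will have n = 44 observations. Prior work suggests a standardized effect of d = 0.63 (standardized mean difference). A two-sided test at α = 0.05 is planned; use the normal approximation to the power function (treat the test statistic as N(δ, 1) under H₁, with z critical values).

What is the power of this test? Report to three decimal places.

Power ≈ 0.840

Noncentrality parameter: δ = d·√(n/2) = 0.63 × √(44/2) = 2.9550
Two-sided α = 0.05 → critical value z_{0.025} = 1.960.
Power = Φ(δ − 1.960) + Φ(−δ − 1.960) = Φ(0.995) + Φ(-4.915) = 0.8401 + 0.0000 = 0.8401.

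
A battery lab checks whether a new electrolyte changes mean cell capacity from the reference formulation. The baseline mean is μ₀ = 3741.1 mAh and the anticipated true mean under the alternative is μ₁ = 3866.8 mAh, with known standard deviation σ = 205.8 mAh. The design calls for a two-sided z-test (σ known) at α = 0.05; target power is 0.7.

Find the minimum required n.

Standardized effect: d = |μ₁ − μ₀| / σ = |3866.8 − 3741.1| / 205.8 = 0.6108
Set Φ(δ − 1.960) = 0.7; then δ − 1.960 = Φ⁻¹(0.7) = 0.524, giving δ = 2.484.
(The Φ(−δ − z_{α/2}) term is vanishingly small for δ > 0 and is dropped in the standard sample-size formula.)
δ = d·√n ⇒ n = (δ/d)² = (2.484 / 0.6108)² = 16.54.
Round up to the next whole unit.

n = 17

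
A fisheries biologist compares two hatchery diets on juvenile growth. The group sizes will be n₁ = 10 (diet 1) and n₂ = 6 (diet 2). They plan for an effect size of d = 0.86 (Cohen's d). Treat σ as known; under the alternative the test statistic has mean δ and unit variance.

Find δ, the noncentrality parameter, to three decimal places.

δ ≈ 1.665

δ = d / √(1/n₁ + 1/n₂) = 0.86 / √(1/10 + 1/6) = 1.6654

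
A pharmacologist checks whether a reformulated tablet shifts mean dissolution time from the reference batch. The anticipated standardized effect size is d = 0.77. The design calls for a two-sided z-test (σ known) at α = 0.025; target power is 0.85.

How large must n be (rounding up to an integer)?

For power 0.85 need Φ(δ − z_{0.0125}) = 0.85, so δ = z_{0.0125} + z_{0.15} = 2.241 + 1.036 = 3.278.
(Ignoring the negligible lower-tail rejection probability gives the usual closed-form inversion.)
δ = d·√n ⇒ n = (δ/d)² = (3.278 / 0.77)² = 18.12.
Round up to the next whole unit.

n = 19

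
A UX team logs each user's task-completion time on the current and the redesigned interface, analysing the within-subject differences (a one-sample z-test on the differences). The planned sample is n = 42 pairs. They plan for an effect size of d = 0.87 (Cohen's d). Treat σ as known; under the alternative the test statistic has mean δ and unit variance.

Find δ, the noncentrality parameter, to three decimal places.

The noncentrality parameter scales effect size by the design's sample-size factor: δ = d·√n = 0.87 × √42 = 5.6382

δ ≈ 5.638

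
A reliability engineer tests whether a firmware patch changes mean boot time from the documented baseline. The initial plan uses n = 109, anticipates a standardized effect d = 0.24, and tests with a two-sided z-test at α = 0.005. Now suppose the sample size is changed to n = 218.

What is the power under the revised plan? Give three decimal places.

With n = 218: δ = d·√n = 0.24 × √218 = 3.5436. Critical value z_{0.0025} = 2.807.
Revised power = Φ(δ − 2.807) + Φ(−δ − 2.807) = Φ(0.737) + Φ(-6.351) = 0.7693 + 0.0000 = 0.7693.

Power ≈ 0.769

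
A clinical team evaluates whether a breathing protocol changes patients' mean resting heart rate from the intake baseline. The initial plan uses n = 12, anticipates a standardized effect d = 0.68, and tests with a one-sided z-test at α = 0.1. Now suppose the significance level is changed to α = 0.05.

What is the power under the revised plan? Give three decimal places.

δ = d·√n = 0.68 × √12 = 2.3556 (unchanged). New critical value: z_{0.05} = 1.645.
Revised power = Φ(δ − 1.645) = Φ(0.711) = 0.7614.

Power ≈ 0.761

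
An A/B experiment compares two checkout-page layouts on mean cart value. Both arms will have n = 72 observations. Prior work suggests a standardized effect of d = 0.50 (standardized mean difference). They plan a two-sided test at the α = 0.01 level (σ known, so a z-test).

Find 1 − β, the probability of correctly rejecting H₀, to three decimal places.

Power ≈ 0.664

Noncentrality parameter: δ = d·√(n/2) = 0.50 × √(72/2) = 3.0000
Critical value for a two-sided test at α = 0.01: z_{α/2} = 2.576.
Power = Φ(δ − 2.576) + Φ(−δ − 2.576) = Φ(0.424) + Φ(-5.576) = 0.6643 + 0.0000 = 0.6643.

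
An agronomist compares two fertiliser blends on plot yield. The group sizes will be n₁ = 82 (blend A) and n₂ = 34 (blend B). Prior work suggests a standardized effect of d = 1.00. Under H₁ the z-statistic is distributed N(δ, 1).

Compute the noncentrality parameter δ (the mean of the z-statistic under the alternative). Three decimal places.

δ = d / √(1/n₁ + 1/n₂) = 1.00 / √(1/82 + 1/34) = 4.9025

δ ≈ 4.902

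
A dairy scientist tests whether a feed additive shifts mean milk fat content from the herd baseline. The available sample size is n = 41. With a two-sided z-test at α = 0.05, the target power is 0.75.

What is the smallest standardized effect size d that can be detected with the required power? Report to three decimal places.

d ≈ 0.411

Required noncentrality: δ = z_{0.025} + z_{0.25} = 1.960 + 0.674 = 2.634.
(Lower-tail contribution to power is negligible for δ > 0.)
δ = d·√n ⇒ d = δ/√n = 2.634/√41 = 0.4114.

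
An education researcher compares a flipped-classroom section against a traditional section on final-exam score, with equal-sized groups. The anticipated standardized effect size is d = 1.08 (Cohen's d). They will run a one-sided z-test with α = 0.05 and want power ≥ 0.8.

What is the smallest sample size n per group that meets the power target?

n = 11 per group

Set Φ(δ − 1.645) = 0.8; then δ − 1.645 = Φ⁻¹(0.8) = 0.842, giving δ = 2.486.
δ = d·√(n/2) ⇒ n = 2(δ/d)² = 2 × (2.486 / 1.08)² = 10.60.
Rounding up, n = 11 per group.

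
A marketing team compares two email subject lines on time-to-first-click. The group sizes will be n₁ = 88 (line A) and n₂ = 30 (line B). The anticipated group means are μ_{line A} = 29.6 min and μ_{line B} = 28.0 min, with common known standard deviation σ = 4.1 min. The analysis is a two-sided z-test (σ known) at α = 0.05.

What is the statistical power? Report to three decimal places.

Standardized effect: d = |μ_{line A} − μ_{line B}| / σ = |29.6 − 28.0| / 4.1 = 0.3902
Noncentrality parameter: δ = d / √(1/n₁ + 1/n₂) = 0.3902 / √(1/88 + 1/30) = 1.8459
Critical value for a two-sided test at α = 0.05: z_{α/2} = 1.960.
Power = Φ(δ − 1.960) + Φ(−δ − 1.960) = Φ(-0.114) + Φ(-3.806) = 0.4546 + 0.0001 = 0.4546.

Power ≈ 0.455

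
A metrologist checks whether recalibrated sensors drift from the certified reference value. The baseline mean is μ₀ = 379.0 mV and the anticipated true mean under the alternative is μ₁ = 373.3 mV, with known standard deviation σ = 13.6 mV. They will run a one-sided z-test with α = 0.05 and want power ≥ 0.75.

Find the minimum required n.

Standardized effect: d = |μ₁ − μ₀| / σ = |373.3 − 379.0| / 13.6 = 0.4191
For power 0.75 need Φ(δ − z_{0.05}) = 0.75, so δ = z_{0.05} + z_{0.25} = 1.645 + 0.674 = 2.319.
δ = d·√n ⇒ n = (δ/d)² = (2.319 / 0.4191)² = 30.62.
Rounding up, n = 31.

n = 31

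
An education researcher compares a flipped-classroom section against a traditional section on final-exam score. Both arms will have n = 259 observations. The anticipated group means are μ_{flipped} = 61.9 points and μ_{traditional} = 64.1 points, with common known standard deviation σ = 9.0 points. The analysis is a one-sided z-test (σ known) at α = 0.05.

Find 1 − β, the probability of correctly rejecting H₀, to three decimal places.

Power ≈ 0.872

Standardized effect: d = |μ_{flipped} − μ_{traditional}| / σ = |61.9 − 64.1| / 9.0 = 0.2444
Noncentrality parameter: λ = d·√(n/2) = 0.2444 × √(259/2) = 2.7817
Critical value for a one-sided test at α = 0.05: z_α = 1.645.
Power = Φ(λ − 1.645) = Φ(1.137) = 0.8722.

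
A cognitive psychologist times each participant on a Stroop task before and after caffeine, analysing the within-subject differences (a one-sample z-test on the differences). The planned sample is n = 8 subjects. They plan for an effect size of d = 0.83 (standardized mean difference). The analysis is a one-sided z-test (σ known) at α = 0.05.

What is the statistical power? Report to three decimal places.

Noncentrality parameter: δ = d·√n = 0.83 × √8 = 2.3476
Critical value for a one-sided test at α = 0.05: z_α = 1.645.
Power = P(Z > 1.645 − δ) = Φ(0.703) = 0.7589.

Power ≈ 0.759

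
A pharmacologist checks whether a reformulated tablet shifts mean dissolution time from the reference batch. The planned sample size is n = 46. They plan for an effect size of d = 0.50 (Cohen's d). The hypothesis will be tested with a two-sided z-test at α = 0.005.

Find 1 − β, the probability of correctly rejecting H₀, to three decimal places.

Noncentrality parameter: δ = d·√n = 0.50 × √46 = 3.3912
Critical value for a two-sided test at α = 0.005: z_{α/2} = 2.807.
Power = Φ(δ − 2.807) + Φ(−δ − 2.807) = Φ(0.584) + Φ(-6.198) = 0.7204 + 0.0000 = 0.7204.

Power ≈ 0.720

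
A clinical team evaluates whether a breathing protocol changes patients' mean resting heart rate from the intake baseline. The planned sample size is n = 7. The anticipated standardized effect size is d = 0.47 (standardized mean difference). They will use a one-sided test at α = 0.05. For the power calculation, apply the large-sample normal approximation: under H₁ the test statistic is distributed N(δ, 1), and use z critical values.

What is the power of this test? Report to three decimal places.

Power ≈ 0.344

Noncentrality parameter: δ = d·√n = 0.47 × √7 = 1.2435
Critical value for a one-sided test at α = 0.05: z_α = 1.645.
Power = Φ(δ − 1.645) = Φ(-0.401) = 0.3441.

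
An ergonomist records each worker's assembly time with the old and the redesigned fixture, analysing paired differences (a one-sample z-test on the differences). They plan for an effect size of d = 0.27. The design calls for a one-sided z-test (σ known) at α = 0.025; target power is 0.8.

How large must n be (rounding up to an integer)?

n = 108

Set Φ(δ − 1.960) = 0.8; then δ − 1.960 = Φ⁻¹(0.8) = 0.842, giving δ = 2.802.
δ = d·√n ⇒ n = (δ/d)² = (2.802 / 0.27)² = 107.67.
Rounding up, n = 108.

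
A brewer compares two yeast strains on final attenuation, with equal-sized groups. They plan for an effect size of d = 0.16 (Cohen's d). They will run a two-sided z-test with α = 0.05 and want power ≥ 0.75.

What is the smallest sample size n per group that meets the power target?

Set Φ(δ − 1.960) = 0.75; then δ − 1.960 = Φ⁻¹(0.75) = 0.674, giving δ = 2.634.
(Ignoring the negligible lower-tail rejection probability gives the usual closed-form inversion.)
δ = d·√(n/2) ⇒ n = 2(δ/d)² = 2 × (2.634 / 0.16)² = 542.21.
Rounding up, n = 543 per group.

n = 543 per group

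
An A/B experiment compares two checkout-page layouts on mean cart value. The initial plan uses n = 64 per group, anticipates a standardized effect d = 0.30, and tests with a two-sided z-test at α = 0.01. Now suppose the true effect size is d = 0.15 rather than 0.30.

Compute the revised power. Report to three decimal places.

With d = 0.15: δ = d·√(n/2) = 0.15 × √(64/2) = 0.8485. Critical value z_{0.005} = 2.576.
Revised power = Φ(δ − 2.576) + Φ(−δ − 2.576) = Φ(-1.727) + Φ(-3.424) = 0.0421 + 0.0003 = 0.0424.

Power ≈ 0.042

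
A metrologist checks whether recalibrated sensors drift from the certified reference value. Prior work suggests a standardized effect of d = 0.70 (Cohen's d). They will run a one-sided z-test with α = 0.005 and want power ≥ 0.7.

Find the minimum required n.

n = 20

Set Φ(δ − 2.576) = 0.7; then δ − 2.576 = Φ⁻¹(0.7) = 0.524, giving δ = 3.100.
δ = d·√n ⇒ n = (δ/d)² = (3.100 / 0.70)² = 19.62.
Round up to the next whole unit.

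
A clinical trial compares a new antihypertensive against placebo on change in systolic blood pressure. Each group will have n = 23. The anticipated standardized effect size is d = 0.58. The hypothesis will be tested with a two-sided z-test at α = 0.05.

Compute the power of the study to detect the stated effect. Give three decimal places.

Noncentrality parameter: δ = d·√(n/2) = 0.58 × √(23/2) = 1.9669
Two-sided α = 0.05 → critical value z_{0.025} = 1.960.
Power = Φ(δ − 1.960) + Φ(−δ − 1.960) = Φ(0.007) + Φ(-3.927) = 0.5028 + 0.0000 = 0.5028.

Power ≈ 0.503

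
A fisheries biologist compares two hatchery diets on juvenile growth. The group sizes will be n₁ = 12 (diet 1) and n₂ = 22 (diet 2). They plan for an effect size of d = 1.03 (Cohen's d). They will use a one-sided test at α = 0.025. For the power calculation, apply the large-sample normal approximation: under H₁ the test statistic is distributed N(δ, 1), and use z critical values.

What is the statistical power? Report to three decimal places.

Noncentrality parameter: δ = d / √(1/n₁ + 1/n₂) = 1.03 / √(1/12 + 1/22) = 2.8701
Critical value for a one-sided test at α = 0.025: z_α = 1.960.
Power = P(Z > 1.960 − δ) = Φ(0.910) = 0.8186.

Power ≈ 0.819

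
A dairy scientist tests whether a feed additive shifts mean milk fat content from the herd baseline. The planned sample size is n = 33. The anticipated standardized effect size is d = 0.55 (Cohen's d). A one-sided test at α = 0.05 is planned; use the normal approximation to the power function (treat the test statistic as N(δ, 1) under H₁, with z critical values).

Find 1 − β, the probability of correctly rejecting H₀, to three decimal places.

Power ≈ 0.935

Noncentrality parameter: λ = d·√n = 0.55 × √33 = 3.1595
One-sided α = 0.05 → critical value z_{0.05} = 1.645.
Power = Φ(λ − 1.645) = Φ(1.515) = 0.9351.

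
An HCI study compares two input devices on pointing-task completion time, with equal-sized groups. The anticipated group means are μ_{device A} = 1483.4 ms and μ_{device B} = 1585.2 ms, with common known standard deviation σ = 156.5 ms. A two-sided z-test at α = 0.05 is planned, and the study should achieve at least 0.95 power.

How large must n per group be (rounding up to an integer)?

n = 62 per group

Standardized effect: d = |μ_{device A} − μ_{device B}| / σ = |1483.4 − 1585.2| / 156.5 = 0.6505
For power 0.95 need Φ(δ − z_{0.025}) = 0.95, so δ = z_{0.025} + z_{0.05} = 1.960 + 1.645 = 3.605.
(For δ > 0 the lower-tail rejection region contributes negligibly to power, so the one-term inversion is standard.)
δ = d·√(n/2) ⇒ n = 2(δ/d)² = 2 × (3.605 / 0.6505)² = 61.42.
Rounding up, n = 62 per group.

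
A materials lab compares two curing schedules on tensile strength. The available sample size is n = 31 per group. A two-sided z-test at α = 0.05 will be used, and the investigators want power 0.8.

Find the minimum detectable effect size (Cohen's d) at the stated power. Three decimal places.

d ≈ 0.712

Need Φ(δ − 1.960) = 0.8, so δ = 1.960 + 0.842 = 2.802.
(The second rejection-region term Φ(−δ − z_{α/2}) is negligible and dropped.)
δ = d·√(n/2) ⇒ d = δ/√(n/2) = 2.802/√(31/2) = 0.7116.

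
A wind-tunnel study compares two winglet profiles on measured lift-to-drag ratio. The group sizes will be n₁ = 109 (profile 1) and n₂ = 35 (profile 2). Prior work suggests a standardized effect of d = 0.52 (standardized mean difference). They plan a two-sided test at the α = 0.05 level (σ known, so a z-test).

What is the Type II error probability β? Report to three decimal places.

Noncentrality parameter: δ = d / √(1/n₁ + 1/n₂) = 0.52 / √(1/109 + 1/35) = 2.6765
Two-sided α = 0.05 → critical value z_{0.025} = 1.960.
Power = Φ(δ − 1.960) + Φ(−δ − 1.960) = Φ(0.717) + Φ(-4.636) = 0.7632 + 0.0000 = 0.7632.
Type II error: β = 1 − power = 1 − 0.7632 = 0.2368.

β ≈ 0.237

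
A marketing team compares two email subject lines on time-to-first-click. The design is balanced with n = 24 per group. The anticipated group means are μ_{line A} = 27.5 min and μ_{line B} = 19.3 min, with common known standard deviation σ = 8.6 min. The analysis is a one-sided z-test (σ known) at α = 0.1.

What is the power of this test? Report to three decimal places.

Power ≈ 0.978

Standardized effect: d = |μ_{line A} − μ_{line B}| / σ = |27.5 − 19.3| / 8.6 = 0.9535
Noncentrality parameter: δ = d·√(n/2) = 0.9535 × √(24/2) = 3.3030
One-sided α = 0.1 → critical value z_{0.1} = 1.282.
Power = P(Z > 1.282 − δ) = Φ(2.021) = 0.9784.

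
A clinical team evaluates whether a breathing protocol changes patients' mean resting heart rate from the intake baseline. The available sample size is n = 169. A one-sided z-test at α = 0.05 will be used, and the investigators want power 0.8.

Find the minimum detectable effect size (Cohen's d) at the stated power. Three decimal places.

Need Φ(δ − 1.645) = 0.8, so δ = 1.645 + 0.842 = 2.486.
δ = d·√n ⇒ d = δ/√n = 2.486/√169 = 0.1913.

d ≈ 0.191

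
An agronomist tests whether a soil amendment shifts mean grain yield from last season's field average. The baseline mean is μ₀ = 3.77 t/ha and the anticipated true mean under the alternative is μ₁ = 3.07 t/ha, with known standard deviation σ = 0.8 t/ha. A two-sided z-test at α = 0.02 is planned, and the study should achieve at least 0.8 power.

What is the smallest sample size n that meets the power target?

Standardized effect: d = |μ₁ − μ₀| / σ = |3.07 − 3.77| / 0.8 = 0.8750
For power 0.8 need Φ(δ − z_{0.01}) = 0.8, so δ = z_{0.01} + z_{0.20} = 2.326 + 0.842 = 3.168.
(The Φ(−δ − z_{α/2}) term is vanishingly small for δ > 0 and is dropped in the standard sample-size formula.)
δ = d·√n ⇒ n = (δ/d)² = (3.168 / 0.8750)² = 13.11.
Rounding up, n = 14.

n = 14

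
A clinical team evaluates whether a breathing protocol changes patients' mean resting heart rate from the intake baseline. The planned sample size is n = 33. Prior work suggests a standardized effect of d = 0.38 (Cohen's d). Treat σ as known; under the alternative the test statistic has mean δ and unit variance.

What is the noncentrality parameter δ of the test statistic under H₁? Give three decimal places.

δ ≈ 2.183

δ = d·√n = 0.38 × √33 = 2.1829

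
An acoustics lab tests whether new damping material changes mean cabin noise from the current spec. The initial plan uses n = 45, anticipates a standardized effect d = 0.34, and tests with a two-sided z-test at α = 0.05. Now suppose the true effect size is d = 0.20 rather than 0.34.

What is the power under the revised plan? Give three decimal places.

With d = 0.20: δ = d·√n = 0.20 × √45 = 1.3416. Critical value z_{0.025} = 1.960.
Revised power = Φ(δ − 1.960) + Φ(−δ − 1.960) = Φ(-0.618) + Φ(-3.302) = 0.2682 + 0.0005 = 0.2687.

Power ≈ 0.269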